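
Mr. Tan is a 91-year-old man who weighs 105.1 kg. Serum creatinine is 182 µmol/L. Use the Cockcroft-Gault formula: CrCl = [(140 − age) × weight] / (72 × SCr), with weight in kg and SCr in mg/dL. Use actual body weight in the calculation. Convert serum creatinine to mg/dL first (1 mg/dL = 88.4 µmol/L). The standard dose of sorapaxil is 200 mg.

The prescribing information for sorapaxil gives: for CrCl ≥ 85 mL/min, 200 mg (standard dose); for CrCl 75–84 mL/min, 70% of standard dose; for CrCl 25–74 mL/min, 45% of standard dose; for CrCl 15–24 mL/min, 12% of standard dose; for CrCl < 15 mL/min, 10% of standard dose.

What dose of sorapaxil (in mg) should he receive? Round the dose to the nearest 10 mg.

SCr = 182 / 88.4 = 2.059 mg/dL
CrCl = (140 − 91) × 105.1 / (72 × 2.059) = 5149.9 / 148.25 ≈ 34.7 mL/min
CrCl ≈ 35 mL/min → bracket 25–74 mL/min.
45% of 200 mg = 90 mg

90 mg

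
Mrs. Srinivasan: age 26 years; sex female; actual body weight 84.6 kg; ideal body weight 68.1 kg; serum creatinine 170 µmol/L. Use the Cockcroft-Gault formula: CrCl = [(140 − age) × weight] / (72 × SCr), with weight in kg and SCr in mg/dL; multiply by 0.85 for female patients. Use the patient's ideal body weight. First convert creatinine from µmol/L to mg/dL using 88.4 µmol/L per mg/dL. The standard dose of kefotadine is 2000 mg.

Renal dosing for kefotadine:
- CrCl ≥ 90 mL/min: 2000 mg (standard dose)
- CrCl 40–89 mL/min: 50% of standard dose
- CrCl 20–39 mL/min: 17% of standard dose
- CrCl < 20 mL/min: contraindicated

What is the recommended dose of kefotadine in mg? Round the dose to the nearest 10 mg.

SCr = 170 / 88.4 = 1.923 mg/dL
CrCl = (140 − 26) × 68.1 / (72 × 1.923) × 0.85 = 7763.4 / 138.46 × 0.85 ≈ 47.7 mL/min
CrCl ≈ 48 mL/min → bracket 40–89 mL/min.
50% of 2000 mg = 1000 mg

1000 mg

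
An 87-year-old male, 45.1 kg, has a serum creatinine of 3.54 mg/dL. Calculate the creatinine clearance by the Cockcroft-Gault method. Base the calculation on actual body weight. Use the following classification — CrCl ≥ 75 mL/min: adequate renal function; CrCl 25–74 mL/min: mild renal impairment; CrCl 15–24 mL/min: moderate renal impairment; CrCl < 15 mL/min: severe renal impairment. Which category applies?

severe renal impairment

CrCl = (140 − 87) × 45.1 / (72 × 3.54) = 2390.3 / 254.88 ≈ 9.4 mL/min
9 mL/min falls in the 'severe renal impairment' range.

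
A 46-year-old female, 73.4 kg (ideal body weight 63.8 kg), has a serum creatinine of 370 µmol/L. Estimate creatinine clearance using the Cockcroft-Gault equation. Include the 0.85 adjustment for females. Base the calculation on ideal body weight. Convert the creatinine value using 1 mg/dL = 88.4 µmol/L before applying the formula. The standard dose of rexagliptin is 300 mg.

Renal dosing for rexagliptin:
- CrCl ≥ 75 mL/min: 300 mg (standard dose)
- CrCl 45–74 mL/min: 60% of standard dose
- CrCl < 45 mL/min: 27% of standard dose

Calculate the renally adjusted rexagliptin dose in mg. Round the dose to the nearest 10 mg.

SCr = 370 / 88.4 = 4.186 mg/dL
CrCl = (140 − 46) × 63.8 / (72 × 4.186) × 0.85 = 5997.2 / 301.39 × 0.85 ≈ 16.9 mL/min
CrCl ≈ 17 mL/min → bracket < 45 mL/min.
27% of 300 mg = 81 mg → 80 mg

80 mg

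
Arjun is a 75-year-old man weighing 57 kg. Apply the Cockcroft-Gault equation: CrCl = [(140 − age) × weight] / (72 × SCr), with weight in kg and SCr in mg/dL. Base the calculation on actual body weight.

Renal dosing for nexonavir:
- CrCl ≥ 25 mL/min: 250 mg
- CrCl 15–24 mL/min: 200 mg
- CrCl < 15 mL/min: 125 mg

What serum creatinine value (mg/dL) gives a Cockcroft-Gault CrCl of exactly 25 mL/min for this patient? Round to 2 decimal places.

Standard dose requires CrCl ≥ 25 mL/min.
Set (140 − 75) × 57 / (72 × SCr) = 25
SCr = (140 − 75) × 57 / (72 × 25) = 2.058 mg/dL

2.06 mg/dL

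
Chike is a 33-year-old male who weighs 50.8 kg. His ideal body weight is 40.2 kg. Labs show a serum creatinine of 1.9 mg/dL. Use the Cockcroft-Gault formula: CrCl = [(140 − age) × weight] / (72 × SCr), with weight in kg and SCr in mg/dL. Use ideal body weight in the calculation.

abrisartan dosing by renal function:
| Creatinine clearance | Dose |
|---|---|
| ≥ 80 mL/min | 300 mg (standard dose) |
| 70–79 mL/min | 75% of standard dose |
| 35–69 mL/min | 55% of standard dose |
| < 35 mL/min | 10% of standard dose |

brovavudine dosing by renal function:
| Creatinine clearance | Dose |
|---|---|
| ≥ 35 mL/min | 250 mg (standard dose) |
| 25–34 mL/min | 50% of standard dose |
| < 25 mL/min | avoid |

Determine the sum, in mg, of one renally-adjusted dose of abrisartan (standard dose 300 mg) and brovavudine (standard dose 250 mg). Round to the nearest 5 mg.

CrCl = (140 − 33) × 40.2 / (72 × 1.9) = 4301.4 / 136.80 ≈ 31.4 mL/min
CrCl ≈ 31 mL/min.
abrisartan: < 35 mL/min → 10% of 300 mg = 30 mg.
brovavudine: 25–34 mL/min → 50% of 250 mg = 125 mg.
Total = 30 + 125 = 155 mg.

155 mg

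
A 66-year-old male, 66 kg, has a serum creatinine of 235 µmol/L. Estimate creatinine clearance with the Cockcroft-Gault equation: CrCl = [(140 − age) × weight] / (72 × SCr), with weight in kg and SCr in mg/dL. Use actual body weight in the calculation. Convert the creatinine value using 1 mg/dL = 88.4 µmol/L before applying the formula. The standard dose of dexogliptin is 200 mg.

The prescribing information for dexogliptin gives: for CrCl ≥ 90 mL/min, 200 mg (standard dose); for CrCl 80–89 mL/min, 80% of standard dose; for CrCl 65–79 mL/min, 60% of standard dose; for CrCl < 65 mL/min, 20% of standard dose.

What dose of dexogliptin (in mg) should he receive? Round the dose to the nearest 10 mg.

SCr = 235 / 88.4 = 2.658 mg/dL
CrCl = (140 − 66) × 66 / (72 × 2.658) = 4884.0 / 191.38 ≈ 25.5 mL/min
CrCl ≈ 26 mL/min → bracket < 65 mL/min.
20% of 200 mg = 40 mg

40 mg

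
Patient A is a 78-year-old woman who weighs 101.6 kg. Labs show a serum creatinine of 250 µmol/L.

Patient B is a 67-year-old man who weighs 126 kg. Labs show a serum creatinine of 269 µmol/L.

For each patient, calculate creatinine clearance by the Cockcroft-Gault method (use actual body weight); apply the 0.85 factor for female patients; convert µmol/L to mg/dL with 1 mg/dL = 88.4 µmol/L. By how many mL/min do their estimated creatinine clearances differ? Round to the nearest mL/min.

Patient A: SCr = 250 / 88.4 = 2.828 mg/dL
Patient A: CrCl = (140 − 78) × 101.6 / (72 × 2.828) × 0.85 = 6299.2 / 203.62 × 0.85 ≈ 26.3 mL/min
Patient B: SCr = 269 / 88.4 = 3.043 mg/dL
Patient B: CrCl = (140 − 67) × 126 / (72 × 3.043) = 9198.0 / 219.10 ≈ 42.0 mL/min
|26.3 − 42.0| = 15.7 mL/min

16 mL/min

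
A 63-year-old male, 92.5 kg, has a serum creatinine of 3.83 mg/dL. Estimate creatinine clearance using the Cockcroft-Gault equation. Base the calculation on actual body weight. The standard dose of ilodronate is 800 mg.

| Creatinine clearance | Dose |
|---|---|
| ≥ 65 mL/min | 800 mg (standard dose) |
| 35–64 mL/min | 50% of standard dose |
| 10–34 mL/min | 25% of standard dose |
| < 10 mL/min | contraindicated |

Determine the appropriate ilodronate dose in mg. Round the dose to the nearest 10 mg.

CrCl = (140 − 63) × 92.5 / (72 × 3.83) = 7122.5 / 275.76 ≈ 25.8 mL/min
CrCl ≈ 26 mL/min → bracket 10–34 mL/min.
25% of 800 mg = 200 mg

200 mg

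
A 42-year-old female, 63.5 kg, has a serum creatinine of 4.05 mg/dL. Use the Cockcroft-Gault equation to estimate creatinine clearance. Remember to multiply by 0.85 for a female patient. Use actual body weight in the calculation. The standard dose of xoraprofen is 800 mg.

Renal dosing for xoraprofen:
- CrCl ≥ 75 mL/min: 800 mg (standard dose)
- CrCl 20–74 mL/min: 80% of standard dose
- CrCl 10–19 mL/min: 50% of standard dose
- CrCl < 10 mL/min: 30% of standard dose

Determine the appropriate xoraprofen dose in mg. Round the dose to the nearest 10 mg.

400 mg

CrCl = (140 − 42) × 63.5 / (72 × 4.05) × 0.85 = 6223.0 / 291.60 × 0.85 ≈ 18.1 mL/min
CrCl ≈ 18 mL/min → bracket 10–19 mL/min.
50% of 800 mg = 400 mg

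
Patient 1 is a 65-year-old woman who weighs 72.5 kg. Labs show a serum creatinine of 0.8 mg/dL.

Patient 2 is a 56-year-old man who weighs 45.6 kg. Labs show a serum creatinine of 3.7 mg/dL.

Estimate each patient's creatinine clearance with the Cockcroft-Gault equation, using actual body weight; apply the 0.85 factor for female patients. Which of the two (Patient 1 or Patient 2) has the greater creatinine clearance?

Patient 1

Patient 1: CrCl = (140 − 65) × 72.5 / (72 × 0.8) × 0.85 = 5437.5 / 57.60 × 0.85 ≈ 80.2 mL/min
Patient 2: CrCl = (140 − 56) × 45.6 / (72 × 3.7) = 3830.4 / 266.40 ≈ 14.4 mL/min
80.2 vs 14.4 mL/min → Patient 1 is higher.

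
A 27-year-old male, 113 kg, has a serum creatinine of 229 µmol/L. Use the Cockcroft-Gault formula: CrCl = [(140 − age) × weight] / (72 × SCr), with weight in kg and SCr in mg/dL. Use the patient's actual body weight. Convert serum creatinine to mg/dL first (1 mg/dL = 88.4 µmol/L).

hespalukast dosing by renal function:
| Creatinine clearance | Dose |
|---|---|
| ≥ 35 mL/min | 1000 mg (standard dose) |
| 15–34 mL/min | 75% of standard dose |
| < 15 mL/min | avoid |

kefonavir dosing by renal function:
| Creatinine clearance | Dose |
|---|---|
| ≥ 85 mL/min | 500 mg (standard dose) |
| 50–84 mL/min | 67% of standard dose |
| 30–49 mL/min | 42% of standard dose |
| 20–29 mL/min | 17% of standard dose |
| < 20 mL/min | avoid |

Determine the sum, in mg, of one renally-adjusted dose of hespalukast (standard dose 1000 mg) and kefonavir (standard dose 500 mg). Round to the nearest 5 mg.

SCr = 229 / 88.4 = 2.59 mg/dL
CrCl = (140 − 27) × 113 / (72 × 2.59) = 12769.0 / 186.48 ≈ 68.5 mL/min
CrCl ≈ 68 mL/min.
hespalukast: ≥ 35 mL/min → 100% of 1000 mg = 1000 mg.
kefonavir: 50–84 mL/min → 67% of 500 mg = 335 mg.
Total = 1000 + 335 = 1335 mg.

1335 mg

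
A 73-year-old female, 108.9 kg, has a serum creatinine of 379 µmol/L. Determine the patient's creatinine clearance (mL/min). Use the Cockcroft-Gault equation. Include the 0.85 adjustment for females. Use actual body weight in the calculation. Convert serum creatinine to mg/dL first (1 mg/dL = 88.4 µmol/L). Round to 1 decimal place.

SCr = 379 / 88.4 = 4.287 mg/dL
CrCl = (140 − 73) × 108.9 / (72 × 4.287) × 0.85 = 7296.3 / 308.66 × 0.85 ≈ 20.1 mL/min

20.1 mL/min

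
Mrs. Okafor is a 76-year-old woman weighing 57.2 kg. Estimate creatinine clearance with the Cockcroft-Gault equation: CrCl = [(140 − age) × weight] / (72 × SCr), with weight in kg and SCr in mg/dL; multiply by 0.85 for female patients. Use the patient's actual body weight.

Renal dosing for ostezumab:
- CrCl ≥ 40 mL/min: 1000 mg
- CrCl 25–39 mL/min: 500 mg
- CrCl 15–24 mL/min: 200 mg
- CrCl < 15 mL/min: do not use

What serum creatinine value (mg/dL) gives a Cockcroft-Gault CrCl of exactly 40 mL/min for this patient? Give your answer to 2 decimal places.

1.08 mg/dL

Standard dose requires CrCl ≥ 40 mL/min.
Set (140 − 76) × 57.2 × 0.85 / (72 × SCr) = 40
SCr = (140 − 76) × 57.2 × 0.85 / (72 × 40) = 1.080 mg/dL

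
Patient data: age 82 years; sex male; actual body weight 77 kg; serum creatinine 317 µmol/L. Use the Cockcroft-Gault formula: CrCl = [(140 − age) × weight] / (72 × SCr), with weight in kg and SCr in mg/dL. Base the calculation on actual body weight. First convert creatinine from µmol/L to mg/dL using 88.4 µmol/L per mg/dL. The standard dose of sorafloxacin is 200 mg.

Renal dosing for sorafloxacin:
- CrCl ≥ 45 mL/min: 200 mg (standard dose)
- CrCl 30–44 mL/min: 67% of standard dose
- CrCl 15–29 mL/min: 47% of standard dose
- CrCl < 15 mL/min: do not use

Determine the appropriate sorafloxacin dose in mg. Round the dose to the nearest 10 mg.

SCr = 317 / 88.4 = 3.586 mg/dL
CrCl = (140 − 82) × 77 / (72 × 3.586) = 4466.0 / 258.19 ≈ 17.3 mL/min
CrCl ≈ 17 mL/min → bracket 15–29 mL/min.
47% of 200 mg = 94 mg → 90 mg

90 mg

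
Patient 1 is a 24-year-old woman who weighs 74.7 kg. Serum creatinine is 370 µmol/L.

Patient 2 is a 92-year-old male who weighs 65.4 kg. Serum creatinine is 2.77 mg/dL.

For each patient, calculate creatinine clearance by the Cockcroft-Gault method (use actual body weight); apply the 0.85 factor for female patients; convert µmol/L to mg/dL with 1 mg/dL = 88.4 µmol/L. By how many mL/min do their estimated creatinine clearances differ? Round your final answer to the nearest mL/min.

Patient 1: SCr = 370 / 88.4 = 4.186 mg/dL
Patient 1: CrCl = (140 − 24) × 74.7 / (72 × 4.186) × 0.85 = 8665.2 / 301.39 × 0.85 ≈ 24.4 mL/min
Patient 2: CrCl = (140 − 92) × 65.4 / (72 × 2.77) = 3139.2 / 199.44 ≈ 15.7 mL/min
|24.4 − 15.7| = 8.7 mL/min

9 mL/min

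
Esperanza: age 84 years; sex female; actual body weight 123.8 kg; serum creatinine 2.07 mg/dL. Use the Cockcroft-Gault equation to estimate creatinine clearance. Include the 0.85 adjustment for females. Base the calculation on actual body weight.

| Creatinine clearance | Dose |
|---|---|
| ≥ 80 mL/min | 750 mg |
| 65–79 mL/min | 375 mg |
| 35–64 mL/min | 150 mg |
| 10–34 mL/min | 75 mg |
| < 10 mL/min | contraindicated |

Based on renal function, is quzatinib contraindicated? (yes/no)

CrCl = (140 − 84) × 123.8 / (72 × 2.07) × 0.85 = 6932.8 / 149.04 × 0.85 ≈ 39.5 mL/min
CrCl ≈ 40 mL/min, which is ≥ 10 mL/min.

no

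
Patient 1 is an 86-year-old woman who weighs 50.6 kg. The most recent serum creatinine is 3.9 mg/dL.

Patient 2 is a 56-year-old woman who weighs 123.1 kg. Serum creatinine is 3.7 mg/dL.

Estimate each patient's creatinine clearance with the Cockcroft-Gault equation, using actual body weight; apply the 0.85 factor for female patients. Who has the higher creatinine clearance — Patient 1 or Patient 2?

Patient 2

Patient 1: CrCl = (140 − 86) × 50.6 / (72 × 3.9) × 0.85 = 2732.4 / 280.80 × 0.85 ≈ 8.3 mL/min
Patient 2: CrCl = (140 − 56) × 123.1 / (72 × 3.7) × 0.85 = 10340.4 / 266.40 × 0.85 ≈ 33.0 mL/min
8.3 vs 33.0 mL/min → Patient 2 is higher.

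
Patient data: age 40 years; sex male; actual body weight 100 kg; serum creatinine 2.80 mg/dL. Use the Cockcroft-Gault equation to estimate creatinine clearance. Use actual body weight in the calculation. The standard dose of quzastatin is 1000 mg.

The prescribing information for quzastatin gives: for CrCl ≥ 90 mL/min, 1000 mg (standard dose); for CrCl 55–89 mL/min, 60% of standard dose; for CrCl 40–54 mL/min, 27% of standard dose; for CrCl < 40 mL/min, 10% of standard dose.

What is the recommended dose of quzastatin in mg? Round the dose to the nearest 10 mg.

CrCl = (140 − 40) × 100 / (72 × 2.8) = 10000.0 / 201.60 ≈ 49.6 mL/min
CrCl ≈ 50 mL/min → bracket 40–54 mL/min.
27% of 1000 mg = 270 mg

270 mg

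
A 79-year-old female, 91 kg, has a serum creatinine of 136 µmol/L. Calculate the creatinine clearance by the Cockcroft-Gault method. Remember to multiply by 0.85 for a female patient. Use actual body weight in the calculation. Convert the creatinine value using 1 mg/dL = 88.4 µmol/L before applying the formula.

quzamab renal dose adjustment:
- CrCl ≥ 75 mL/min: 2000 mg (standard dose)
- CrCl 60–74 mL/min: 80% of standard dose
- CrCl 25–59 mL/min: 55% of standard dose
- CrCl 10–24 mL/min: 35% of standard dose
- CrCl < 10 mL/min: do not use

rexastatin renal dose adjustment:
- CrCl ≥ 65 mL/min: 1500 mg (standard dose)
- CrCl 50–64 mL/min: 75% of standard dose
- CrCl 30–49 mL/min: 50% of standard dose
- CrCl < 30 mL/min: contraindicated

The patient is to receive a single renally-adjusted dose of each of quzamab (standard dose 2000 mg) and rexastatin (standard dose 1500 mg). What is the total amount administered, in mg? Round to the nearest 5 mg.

1850 mg

SCr = 136 / 88.4 = 1.538 mg/dL
CrCl = (140 − 79) × 91 / (72 × 1.538) × 0.85 = 5551.0 / 110.74 × 0.85 ≈ 42.6 mL/min
CrCl ≈ 43 mL/min.
quzamab: 25–59 mL/min → 55% of 2000 mg = 1100 mg.
rexastatin: 30–49 mL/min → 50% of 1500 mg = 750 mg.
Total = 1100 + 750 = 1850 mg.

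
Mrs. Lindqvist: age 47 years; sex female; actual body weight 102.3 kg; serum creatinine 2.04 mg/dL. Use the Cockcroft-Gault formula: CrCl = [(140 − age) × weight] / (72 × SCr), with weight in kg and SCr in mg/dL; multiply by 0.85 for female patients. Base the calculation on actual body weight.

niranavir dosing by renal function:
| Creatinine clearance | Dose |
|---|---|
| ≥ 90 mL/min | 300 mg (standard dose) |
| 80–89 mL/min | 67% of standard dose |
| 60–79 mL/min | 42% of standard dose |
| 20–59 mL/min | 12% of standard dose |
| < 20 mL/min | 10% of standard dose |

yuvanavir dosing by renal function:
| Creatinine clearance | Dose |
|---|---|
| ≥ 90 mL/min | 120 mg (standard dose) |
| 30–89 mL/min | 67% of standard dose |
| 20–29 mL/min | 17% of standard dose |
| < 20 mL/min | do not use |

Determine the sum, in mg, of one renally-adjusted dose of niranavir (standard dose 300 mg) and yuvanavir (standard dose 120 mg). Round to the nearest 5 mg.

CrCl = (140 − 47) × 102.3 / (72 × 2.04) × 0.85 = 9513.9 / 146.88 × 0.85 ≈ 55.1 mL/min
CrCl ≈ 55 mL/min.
niranavir: 20–59 mL/min → 12% of 300 mg = 36 mg.
yuvanavir: 30–89 mL/min → 67% of 120 mg = 80.4 mg.
Total = 36 + 80.4 = 116.4 mg.

115 mg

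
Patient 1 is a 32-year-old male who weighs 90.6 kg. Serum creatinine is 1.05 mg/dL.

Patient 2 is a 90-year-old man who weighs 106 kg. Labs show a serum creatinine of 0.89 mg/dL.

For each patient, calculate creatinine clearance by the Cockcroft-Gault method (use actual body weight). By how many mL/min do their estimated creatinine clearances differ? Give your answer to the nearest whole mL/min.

Patient 1: CrCl = (140 − 32) × 90.6 / (72 × 1.05) = 9784.8 / 75.60 ≈ 129.4 mL/min
Patient 2: CrCl = (140 − 90) × 106 / (72 × 0.89) = 5300.0 / 64.08 ≈ 82.7 mL/min
|129.4 − 82.7| = 46.7 mL/min

47 mL/min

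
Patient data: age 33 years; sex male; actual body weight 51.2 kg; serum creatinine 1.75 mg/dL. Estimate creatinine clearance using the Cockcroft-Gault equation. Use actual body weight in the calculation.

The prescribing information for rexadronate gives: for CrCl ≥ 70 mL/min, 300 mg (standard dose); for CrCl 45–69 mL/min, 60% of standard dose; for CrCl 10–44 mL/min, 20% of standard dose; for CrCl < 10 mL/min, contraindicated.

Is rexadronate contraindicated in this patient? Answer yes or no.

CrCl = (140 − 33) × 51.2 / (72 × 1.75) = 5478.4 / 126.00 ≈ 43.5 mL/min
CrCl ≈ 43 mL/min, which is ≥ 10 mL/min.

no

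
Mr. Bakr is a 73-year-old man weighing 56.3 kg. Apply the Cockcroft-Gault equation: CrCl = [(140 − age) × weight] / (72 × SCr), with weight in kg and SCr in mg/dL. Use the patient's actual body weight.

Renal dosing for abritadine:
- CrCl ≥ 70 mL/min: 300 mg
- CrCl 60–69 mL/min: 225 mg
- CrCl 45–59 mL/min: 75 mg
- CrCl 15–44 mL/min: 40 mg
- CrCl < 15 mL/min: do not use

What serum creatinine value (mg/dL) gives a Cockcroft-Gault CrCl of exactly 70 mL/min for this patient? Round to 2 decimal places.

0.75 mg/dL

Standard dose requires CrCl ≥ 70 mL/min.
Set (140 − 73) × 56.3 / (72 × SCr) = 70
SCr = (140 − 73) × 56.3 / (72 × 70) = 0.748 mg/dL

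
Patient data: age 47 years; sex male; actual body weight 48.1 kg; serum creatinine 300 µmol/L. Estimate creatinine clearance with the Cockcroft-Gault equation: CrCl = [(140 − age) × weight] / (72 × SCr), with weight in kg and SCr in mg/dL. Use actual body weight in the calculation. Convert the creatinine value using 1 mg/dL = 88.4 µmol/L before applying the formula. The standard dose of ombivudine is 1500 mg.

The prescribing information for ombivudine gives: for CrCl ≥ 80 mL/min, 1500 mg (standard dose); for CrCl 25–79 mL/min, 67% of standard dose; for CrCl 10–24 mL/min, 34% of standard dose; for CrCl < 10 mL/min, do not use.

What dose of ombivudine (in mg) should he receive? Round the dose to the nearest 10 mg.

SCr = 300 / 88.4 = 3.394 mg/dL
CrCl = (140 − 47) × 48.1 / (72 × 3.394) = 4473.3 / 244.37 ≈ 18.3 mL/min
CrCl ≈ 18 mL/min → bracket 10–24 mL/min.
34% of 1500 mg = 510 mg

510 mg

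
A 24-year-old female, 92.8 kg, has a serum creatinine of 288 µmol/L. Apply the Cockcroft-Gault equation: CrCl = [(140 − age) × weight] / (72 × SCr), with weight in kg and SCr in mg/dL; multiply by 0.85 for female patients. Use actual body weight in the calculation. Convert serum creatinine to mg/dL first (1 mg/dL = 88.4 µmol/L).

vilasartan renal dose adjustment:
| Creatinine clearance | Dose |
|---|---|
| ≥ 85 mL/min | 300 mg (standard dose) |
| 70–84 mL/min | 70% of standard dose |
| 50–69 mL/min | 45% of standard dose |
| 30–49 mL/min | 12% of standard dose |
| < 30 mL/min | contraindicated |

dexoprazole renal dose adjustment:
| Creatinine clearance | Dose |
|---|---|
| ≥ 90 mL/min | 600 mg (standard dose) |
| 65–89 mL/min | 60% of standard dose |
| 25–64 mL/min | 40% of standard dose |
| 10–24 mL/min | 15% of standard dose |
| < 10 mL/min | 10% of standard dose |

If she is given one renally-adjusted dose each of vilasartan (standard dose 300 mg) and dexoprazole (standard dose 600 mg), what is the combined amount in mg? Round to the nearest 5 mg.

SCr = 288 / 88.4 = 3.258 mg/dL
CrCl = (140 − 24) × 92.8 / (72 × 3.258) × 0.85 = 10764.8 / 234.58 × 0.85 ≈ 39.0 mL/min
CrCl ≈ 39 mL/min.
vilasartan: 30–49 mL/min → 12% of 300 mg = 36 mg.
dexoprazole: 25–64 mL/min → 40% of 600 mg = 240 mg.
Total = 36 + 240 = 276 mg.

275 mg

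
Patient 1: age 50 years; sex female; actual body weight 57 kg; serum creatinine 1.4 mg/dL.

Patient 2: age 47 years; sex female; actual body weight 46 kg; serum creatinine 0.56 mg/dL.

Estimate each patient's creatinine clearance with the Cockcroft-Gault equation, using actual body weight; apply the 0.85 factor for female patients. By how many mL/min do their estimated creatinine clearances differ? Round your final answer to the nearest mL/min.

47 mL/min

Patient 1: CrCl = (140 − 50) × 57 / (72 × 1.4) × 0.85 = 5130.0 / 100.80 × 0.85 ≈ 43.3 mL/min
Patient 2: CrCl = (140 − 47) × 46 / (72 × 0.56) × 0.85 = 4278.0 / 40.32 × 0.85 ≈ 90.2 mL/min
|43.3 − 90.2| = 46.9 mL/min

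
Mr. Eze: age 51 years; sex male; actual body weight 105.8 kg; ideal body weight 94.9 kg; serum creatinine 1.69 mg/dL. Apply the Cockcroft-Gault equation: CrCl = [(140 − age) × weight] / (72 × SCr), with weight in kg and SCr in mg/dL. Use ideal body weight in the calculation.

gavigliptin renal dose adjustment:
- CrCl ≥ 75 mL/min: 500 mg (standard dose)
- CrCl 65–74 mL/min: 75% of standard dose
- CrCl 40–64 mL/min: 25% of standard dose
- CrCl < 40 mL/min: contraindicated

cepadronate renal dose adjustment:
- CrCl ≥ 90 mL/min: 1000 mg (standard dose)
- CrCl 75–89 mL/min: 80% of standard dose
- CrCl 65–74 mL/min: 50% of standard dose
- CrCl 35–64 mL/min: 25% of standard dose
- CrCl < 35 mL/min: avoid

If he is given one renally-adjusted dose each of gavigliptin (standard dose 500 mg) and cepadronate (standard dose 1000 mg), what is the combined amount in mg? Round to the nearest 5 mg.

875 mg

CrCl = (140 − 51) × 94.9 / (72 × 1.69) = 8446.1 / 121.68 ≈ 69.4 mL/min
CrCl ≈ 69 mL/min.
gavigliptin: 65–74 mL/min → 75% of 500 mg = 375 mg.
cepadronate: 65–74 mL/min → 50% of 1000 mg = 500 mg.
Total = 375 + 500 = 875 mg.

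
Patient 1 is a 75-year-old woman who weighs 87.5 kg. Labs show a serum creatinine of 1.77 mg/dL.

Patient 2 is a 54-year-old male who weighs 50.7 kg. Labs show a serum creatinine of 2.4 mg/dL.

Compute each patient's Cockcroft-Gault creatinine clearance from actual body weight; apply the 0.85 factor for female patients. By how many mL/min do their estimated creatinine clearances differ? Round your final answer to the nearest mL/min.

Patient 1: CrCl = (140 − 75) × 87.5 / (72 × 1.77) × 0.85 = 5687.5 / 127.44 × 0.85 ≈ 37.9 mL/min
Patient 2: CrCl = (140 − 54) × 50.7 / (72 × 2.4) = 4360.2 / 172.80 ≈ 25.2 mL/min
|37.9 − 25.2| = 12.7 mL/min

13 mL/min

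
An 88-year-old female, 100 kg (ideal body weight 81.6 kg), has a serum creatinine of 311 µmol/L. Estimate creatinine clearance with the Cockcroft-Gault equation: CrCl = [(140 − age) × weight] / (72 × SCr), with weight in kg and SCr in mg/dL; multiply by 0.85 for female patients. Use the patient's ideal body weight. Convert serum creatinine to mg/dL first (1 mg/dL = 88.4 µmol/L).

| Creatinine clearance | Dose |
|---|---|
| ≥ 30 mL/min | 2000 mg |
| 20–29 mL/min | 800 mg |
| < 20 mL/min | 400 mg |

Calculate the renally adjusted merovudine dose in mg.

400 mg

SCr = 311 / 88.4 = 3.518 mg/dL
CrCl = (140 − 88) × 81.6 / (72 × 3.518) × 0.85 = 4243.2 / 253.30 × 0.85 ≈ 14.2 mL/min
CrCl ≈ 14 mL/min → bracket < 20 mL/min.
Dose for this bracket: 400 mg.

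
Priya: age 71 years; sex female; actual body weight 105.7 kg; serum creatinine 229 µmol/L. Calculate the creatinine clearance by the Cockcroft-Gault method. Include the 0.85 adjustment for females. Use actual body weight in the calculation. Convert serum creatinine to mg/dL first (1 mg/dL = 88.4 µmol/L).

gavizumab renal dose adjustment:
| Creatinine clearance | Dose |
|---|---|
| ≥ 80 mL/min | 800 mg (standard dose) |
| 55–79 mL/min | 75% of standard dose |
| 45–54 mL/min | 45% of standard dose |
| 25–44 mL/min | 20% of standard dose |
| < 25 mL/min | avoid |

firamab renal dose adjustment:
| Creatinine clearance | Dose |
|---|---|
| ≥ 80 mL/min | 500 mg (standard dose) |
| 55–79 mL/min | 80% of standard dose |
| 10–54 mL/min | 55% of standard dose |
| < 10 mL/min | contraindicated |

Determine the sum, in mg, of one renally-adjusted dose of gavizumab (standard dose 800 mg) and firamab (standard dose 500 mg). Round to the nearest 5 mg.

435 mg

SCr = 229 / 88.4 = 2.59 mg/dL
CrCl = (140 − 71) × 105.7 / (72 × 2.59) × 0.85 = 7293.3 / 186.48 × 0.85 ≈ 33.2 mL/min
CrCl ≈ 33 mL/min.
gavizumab: 25–44 mL/min → 20% of 800 mg = 160 mg.
firamab: 10–54 mL/min → 55% of 500 mg = 275 mg.
Total = 160 + 275 = 435 mg.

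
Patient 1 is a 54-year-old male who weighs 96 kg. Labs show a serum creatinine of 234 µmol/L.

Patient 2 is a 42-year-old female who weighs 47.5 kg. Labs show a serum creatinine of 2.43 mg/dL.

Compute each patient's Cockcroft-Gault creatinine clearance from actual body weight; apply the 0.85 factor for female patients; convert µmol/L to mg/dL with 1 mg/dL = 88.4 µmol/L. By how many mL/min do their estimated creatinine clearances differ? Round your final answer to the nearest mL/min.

21 mL/min

Patient 1: SCr = 234 / 88.4 = 2.647 mg/dL
Patient 1: CrCl = (140 − 54) × 96 / (72 × 2.647) = 8256.0 / 190.58 ≈ 43.3 mL/min
Patient 2: CrCl = (140 − 42) × 47.5 / (72 × 2.43) × 0.85 = 4655.0 / 174.96 × 0.85 ≈ 22.6 mL/min
|43.3 − 22.6| = 20.7 mL/min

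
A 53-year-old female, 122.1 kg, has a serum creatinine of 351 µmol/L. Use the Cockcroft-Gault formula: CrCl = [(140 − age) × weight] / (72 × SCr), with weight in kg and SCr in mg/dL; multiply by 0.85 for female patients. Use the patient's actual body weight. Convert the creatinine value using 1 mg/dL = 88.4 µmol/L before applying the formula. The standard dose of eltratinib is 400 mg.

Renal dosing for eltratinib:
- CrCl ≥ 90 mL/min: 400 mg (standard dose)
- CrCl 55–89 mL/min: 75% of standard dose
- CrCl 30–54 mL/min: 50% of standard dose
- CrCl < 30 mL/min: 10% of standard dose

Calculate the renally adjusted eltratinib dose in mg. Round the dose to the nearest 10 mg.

200 mg

SCr = 351 / 88.4 = 3.971 mg/dL
CrCl = (140 − 53) × 122.1 / (72 × 3.971) × 0.85 = 10622.7 / 285.91 × 0.85 ≈ 31.6 mL/min
CrCl ≈ 32 mL/min → bracket 30–54 mL/min.
50% of 400 mg = 200 mg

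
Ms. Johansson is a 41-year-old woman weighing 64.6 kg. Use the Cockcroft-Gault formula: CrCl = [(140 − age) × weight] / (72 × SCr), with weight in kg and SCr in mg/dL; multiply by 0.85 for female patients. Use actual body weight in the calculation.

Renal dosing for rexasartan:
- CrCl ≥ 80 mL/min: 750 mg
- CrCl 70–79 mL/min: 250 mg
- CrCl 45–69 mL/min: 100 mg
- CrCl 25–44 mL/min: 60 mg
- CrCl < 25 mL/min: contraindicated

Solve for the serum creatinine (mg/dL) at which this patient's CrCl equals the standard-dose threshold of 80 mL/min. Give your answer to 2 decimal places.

Standard dose requires CrCl ≥ 80 mL/min.
Set (140 − 41) × 64.6 × 0.85 / (72 × SCr) = 80
SCr = (140 − 41) × 64.6 × 0.85 / (72 × 80) = 0.944 mg/dL

0.94 mg/dL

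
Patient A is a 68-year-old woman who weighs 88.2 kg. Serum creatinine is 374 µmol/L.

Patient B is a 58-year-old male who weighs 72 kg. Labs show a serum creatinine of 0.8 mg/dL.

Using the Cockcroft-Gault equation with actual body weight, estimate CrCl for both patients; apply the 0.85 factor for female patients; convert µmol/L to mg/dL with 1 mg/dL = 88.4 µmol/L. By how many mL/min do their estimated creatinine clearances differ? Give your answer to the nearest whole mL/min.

Patient A: SCr = 374 / 88.4 = 4.231 mg/dL
Patient A: CrCl = (140 − 68) × 88.2 / (72 × 4.231) × 0.85 = 6350.4 / 304.63 × 0.85 ≈ 17.7 mL/min
Patient B: CrCl = (140 − 58) × 72 / (72 × 0.8) = 5904.0 / 57.60 ≈ 102.5 mL/min
|17.7 − 102.5| = 84.8 mL/min

85 mL/min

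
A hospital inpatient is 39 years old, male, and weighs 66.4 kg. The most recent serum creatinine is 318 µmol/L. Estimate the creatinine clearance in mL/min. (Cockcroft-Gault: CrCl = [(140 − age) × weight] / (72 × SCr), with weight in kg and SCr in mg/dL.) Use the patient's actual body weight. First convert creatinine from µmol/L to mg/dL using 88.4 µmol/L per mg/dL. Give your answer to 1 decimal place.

25.9 mL/min

SCr = 318 / 88.4 = 3.597 mg/dL
CrCl = (140 − 39) × 66.4 / (72 × 3.597) = 6706.4 / 258.98 ≈ 25.9 mL/min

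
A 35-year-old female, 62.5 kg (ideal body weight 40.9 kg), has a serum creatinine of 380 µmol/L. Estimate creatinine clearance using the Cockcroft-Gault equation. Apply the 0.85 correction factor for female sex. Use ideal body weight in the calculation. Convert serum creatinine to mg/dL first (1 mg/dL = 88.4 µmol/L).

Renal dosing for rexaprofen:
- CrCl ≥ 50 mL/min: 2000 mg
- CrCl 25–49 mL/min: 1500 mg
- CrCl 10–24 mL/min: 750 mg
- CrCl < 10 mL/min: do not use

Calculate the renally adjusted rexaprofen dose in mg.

SCr = 380 / 88.4 = 4.299 mg/dL
CrCl = (140 − 35) × 40.9 / (72 × 4.299) × 0.85 = 4294.5 / 309.53 × 0.85 ≈ 11.8 mL/min
CrCl ≈ 12 mL/min → bracket 10–24 mL/min.
Dose for this bracket: 750 mg.

750 mg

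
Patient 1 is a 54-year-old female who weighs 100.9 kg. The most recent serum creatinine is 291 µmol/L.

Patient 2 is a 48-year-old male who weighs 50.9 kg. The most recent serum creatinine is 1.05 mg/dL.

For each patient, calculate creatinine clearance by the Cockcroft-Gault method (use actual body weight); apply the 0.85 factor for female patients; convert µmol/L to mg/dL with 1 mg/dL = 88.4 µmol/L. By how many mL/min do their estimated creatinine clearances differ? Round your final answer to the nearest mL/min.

Patient 1: SCr = 291 / 88.4 = 3.292 mg/dL
Patient 1: CrCl = (140 − 54) × 100.9 / (72 × 3.292) × 0.85 = 8677.4 / 237.02 × 0.85 ≈ 31.1 mL/min
Patient 2: CrCl = (140 − 48) × 50.9 / (72 × 1.05) = 4682.8 / 75.60 ≈ 61.9 mL/min
|31.1 − 61.9| = 30.8 mL/min

31 mL/min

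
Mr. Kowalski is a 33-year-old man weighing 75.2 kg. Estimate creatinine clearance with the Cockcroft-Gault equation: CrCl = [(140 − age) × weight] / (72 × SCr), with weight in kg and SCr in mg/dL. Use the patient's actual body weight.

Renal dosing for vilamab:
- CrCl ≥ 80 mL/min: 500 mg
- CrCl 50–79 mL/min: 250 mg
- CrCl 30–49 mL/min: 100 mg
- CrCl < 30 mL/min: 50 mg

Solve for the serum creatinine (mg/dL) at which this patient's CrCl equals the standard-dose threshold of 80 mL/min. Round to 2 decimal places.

Standard dose requires CrCl ≥ 80 mL/min.
Set (140 − 33) × 75.2 / (72 × SCr) = 80
SCr = (140 − 33) × 75.2 / (72 × 80) = 1.397 mg/dL

1.40 mg/dL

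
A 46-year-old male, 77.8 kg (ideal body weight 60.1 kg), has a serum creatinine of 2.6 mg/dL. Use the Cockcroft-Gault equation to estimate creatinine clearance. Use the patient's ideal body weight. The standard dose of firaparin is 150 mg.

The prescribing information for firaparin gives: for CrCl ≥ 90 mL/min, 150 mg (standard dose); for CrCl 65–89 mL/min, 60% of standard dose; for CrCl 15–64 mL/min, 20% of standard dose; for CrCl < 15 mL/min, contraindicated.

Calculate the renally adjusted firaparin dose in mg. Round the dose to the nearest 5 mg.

CrCl = (140 − 46) × 60.1 / (72 × 2.6) = 5649.4 / 187.20 ≈ 30.2 mL/min
CrCl ≈ 30 mL/min → bracket 15–64 mL/min.
20% of 150 mg = 30 mg

30 mg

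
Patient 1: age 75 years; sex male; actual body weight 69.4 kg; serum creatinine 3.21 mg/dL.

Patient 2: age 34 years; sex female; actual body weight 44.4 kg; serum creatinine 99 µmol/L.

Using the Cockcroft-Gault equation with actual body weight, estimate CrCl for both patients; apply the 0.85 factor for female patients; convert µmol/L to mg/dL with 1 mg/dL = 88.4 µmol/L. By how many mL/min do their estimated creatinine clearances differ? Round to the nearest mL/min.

Patient 1: CrCl = (140 − 75) × 69.4 / (72 × 3.21) = 4511.0 / 231.12 ≈ 19.5 mL/min
Patient 2: SCr = 99 / 88.4 = 1.12 mg/dL
Patient 2: CrCl = (140 − 34) × 44.4 / (72 × 1.12) × 0.85 = 4706.4 / 80.64 × 0.85 ≈ 49.6 mL/min
|19.5 − 49.6| = 30.1 mL/min

30 mL/min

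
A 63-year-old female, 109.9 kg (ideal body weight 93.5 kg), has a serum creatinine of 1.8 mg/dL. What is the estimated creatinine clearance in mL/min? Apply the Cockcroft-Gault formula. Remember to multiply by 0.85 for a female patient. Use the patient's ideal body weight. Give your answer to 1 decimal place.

CrCl = (140 − 63) × 93.5 / (72 × 1.8) × 0.85 = 7199.5 / 129.60 × 0.85 ≈ 47.2 mL/min

47.2 mL/min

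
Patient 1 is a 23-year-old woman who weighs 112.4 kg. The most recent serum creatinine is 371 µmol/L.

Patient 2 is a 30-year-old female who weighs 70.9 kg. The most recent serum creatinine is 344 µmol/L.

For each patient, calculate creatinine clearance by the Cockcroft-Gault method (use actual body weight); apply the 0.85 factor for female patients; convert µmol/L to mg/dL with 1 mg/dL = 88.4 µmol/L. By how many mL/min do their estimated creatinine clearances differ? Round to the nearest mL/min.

13 mL/min

Patient 1: SCr = 371 / 88.4 = 4.197 mg/dL
Patient 1: CrCl = (140 − 23) × 112.4 / (72 × 4.197) × 0.85 = 13150.8 / 302.18 × 0.85 ≈ 37.0 mL/min
Patient 2: SCr = 344 / 88.4 = 3.891 mg/dL
Patient 2: CrCl = (140 − 30) × 70.9 / (72 × 3.891) × 0.85 = 7799.0 / 280.15 × 0.85 ≈ 23.7 mL/min
|37.0 − 23.7| = 13.3 mL/min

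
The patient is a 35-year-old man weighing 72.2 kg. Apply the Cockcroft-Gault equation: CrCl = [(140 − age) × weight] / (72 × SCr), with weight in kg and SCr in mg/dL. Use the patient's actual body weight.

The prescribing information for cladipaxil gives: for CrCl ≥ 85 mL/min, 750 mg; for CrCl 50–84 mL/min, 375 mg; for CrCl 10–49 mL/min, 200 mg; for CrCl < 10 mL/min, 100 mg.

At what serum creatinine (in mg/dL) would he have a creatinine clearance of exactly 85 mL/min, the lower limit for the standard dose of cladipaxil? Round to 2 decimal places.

Standard dose requires CrCl ≥ 85 mL/min.
Set (140 − 35) × 72.2 / (72 × SCr) = 85
SCr = (140 − 35) × 72.2 / (72 × 85) = 1.239 mg/dL

1.24 mg/dL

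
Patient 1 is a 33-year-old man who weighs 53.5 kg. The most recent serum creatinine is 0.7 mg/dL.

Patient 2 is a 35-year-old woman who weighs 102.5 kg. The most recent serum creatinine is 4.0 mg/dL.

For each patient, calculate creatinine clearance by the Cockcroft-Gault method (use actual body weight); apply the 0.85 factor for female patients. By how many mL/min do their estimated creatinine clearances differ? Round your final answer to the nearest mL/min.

Patient 1: CrCl = (140 − 33) × 53.5 / (72 × 0.7) = 5724.5 / 50.40 ≈ 113.6 mL/min
Patient 2: CrCl = (140 − 35) × 102.5 / (72 × 4) × 0.85 = 10762.5 / 288.00 × 0.85 ≈ 31.8 mL/min
|113.6 − 31.8| = 81.8 mL/min

82 mL/min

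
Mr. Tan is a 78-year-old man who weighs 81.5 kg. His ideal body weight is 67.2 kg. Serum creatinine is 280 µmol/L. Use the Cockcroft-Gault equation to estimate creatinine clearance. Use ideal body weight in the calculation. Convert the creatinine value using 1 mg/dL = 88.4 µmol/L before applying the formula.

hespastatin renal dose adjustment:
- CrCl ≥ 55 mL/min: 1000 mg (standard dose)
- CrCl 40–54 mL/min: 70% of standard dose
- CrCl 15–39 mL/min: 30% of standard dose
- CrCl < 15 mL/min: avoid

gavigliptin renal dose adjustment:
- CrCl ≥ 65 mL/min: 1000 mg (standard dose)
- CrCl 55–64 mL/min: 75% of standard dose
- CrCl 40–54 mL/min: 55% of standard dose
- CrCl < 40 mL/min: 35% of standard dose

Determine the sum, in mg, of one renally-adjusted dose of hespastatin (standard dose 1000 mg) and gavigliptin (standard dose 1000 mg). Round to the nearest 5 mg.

650 mg

SCr = 280 / 88.4 = 3.167 mg/dL
CrCl = (140 − 78) × 67.2 / (72 × 3.167) = 4166.4 / 228.02 ≈ 18.3 mL/min
CrCl ≈ 18 mL/min.
hespastatin: 15–39 mL/min → 30% of 1000 mg = 300 mg.
gavigliptin: < 40 mL/min → 35% of 1000 mg = 350 mg.
Total = 300 + 350 = 650 mg.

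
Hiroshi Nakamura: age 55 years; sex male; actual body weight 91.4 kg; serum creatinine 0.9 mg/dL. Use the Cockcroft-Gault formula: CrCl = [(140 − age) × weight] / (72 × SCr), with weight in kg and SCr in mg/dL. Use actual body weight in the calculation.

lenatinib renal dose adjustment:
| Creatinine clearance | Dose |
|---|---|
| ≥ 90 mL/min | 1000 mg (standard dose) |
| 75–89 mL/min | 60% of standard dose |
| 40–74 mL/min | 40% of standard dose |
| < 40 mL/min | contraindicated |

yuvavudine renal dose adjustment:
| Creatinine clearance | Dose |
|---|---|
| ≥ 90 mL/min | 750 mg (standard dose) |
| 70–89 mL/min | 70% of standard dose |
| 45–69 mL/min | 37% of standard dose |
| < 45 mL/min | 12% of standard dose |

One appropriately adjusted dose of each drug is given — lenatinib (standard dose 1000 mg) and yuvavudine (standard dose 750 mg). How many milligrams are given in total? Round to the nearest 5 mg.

CrCl = (140 − 55) × 91.4 / (72 × 0.9) = 7769.0 / 64.80 ≈ 119.9 mL/min
CrCl ≈ 120 mL/min.
lenatinib: ≥ 90 mL/min → 100% of 1000 mg = 1000 mg.
yuvavudine: ≥ 90 mL/min → 100% of 750 mg = 750 mg.
Total = 1000 + 750 = 1750 mg.

1750 mg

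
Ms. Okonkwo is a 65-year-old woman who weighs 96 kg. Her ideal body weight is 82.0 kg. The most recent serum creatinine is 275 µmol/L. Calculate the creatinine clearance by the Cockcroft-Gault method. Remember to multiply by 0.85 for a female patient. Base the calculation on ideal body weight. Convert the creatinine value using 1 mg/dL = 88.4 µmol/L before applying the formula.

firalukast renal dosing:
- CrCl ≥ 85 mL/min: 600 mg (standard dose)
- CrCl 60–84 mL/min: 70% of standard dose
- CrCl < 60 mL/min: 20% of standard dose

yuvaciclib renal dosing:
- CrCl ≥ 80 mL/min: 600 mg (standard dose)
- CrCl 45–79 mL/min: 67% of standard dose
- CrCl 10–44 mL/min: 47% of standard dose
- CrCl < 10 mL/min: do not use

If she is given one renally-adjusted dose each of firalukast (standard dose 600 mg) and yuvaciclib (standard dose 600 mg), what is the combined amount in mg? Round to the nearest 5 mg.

400 mg

SCr = 275 / 88.4 = 3.111 mg/dL
CrCl = (140 − 65) × 82 / (72 × 3.111) × 0.85 = 6150.0 / 223.99 × 0.85 ≈ 23.3 mL/min
CrCl ≈ 23 mL/min.
firalukast: < 60 mL/min → 20% of 600 mg = 120 mg.
yuvaciclib: 10–44 mL/min → 47% of 600 mg = 282 mg.
Total = 120 + 282 = 402 mg.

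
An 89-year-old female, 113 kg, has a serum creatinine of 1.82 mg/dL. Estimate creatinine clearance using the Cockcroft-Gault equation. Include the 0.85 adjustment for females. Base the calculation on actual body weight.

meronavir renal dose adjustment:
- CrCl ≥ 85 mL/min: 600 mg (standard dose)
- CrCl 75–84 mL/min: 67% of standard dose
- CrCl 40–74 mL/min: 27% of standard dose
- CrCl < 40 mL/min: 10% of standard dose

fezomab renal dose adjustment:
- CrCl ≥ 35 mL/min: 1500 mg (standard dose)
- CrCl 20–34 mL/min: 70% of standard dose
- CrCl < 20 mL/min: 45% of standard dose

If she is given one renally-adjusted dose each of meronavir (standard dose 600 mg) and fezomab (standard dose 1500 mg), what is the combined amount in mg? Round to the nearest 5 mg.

1560 mg

CrCl = (140 − 89) × 113 / (72 × 1.82) × 0.85 = 5763.0 / 131.04 × 0.85 ≈ 37.4 mL/min
CrCl ≈ 37 mL/min.
meronavir: < 40 mL/min → 10% of 600 mg = 60 mg.
fezomab: ≥ 35 mL/min → 100% of 1500 mg = 1500 mg.
Total = 60 + 1500 = 1560 mg.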